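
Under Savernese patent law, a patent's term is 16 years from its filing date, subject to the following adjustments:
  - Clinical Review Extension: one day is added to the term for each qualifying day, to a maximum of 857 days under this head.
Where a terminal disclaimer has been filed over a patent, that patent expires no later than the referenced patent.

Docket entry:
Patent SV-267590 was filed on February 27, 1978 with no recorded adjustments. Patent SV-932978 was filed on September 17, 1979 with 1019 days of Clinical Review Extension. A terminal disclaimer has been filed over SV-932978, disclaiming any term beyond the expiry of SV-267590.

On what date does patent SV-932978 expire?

Natural term of SV-932978:
  Base: filing + 16 years → 17 September 1995.
  Clinical Review Extension: 1019 days claimed exceeds the 857-day cap, so +857 days → 21 January 1998.
Expiry of referenced patent SV-267590:
  Base: filing + 16 years → 27 February 1994.
Terminal disclaimer: SV-932978 expires on the earlier of 21 January 1998 and 27 February 1994.

1994-02-27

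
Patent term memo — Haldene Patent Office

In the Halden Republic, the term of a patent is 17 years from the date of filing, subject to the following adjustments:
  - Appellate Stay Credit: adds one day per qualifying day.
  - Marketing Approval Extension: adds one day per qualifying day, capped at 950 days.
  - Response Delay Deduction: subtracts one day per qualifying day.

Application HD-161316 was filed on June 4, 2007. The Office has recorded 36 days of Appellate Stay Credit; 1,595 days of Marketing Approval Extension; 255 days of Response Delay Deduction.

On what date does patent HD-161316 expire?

June 5, 2026

Base term: filing date + 17 years → 4 June 2024.
Appellate Stay Credit: +36 days → 10 July 2024.
Marketing Approval Extension: 1595 days claimed exceeds the 950-day cap, so +950 days → 15 February 2027.
Response Delay Deduction: −255 days → 5 June 2026.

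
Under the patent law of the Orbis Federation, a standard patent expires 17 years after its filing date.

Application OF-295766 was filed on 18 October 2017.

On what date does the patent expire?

October 18, 2034

Filing date + 17 years → 18 October 2034.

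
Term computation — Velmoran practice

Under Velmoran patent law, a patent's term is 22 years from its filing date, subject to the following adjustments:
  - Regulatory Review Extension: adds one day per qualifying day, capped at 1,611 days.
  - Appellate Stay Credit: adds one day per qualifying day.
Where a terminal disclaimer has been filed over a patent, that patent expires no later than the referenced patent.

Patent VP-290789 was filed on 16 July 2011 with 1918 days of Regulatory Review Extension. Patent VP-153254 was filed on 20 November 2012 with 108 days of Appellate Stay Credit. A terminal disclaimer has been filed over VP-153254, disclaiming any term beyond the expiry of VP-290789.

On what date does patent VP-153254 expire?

Natural term of VP-153254:
  Base: filing + 22 years → 20 November 2034.
  Appellate Stay Credit: +108 days → 8 March 2035.
Expiry of referenced patent VP-290789:
  Base: filing + 22 years → 16 July 2033.
  Regulatory Review Extension: 1918 days claimed exceeds the 1611-day cap, so +1611 days → 13 December 2037.
Terminal disclaimer: VP-153254 expires on the earlier of 8 March 2035 and 13 December 2037.

March 8, 2035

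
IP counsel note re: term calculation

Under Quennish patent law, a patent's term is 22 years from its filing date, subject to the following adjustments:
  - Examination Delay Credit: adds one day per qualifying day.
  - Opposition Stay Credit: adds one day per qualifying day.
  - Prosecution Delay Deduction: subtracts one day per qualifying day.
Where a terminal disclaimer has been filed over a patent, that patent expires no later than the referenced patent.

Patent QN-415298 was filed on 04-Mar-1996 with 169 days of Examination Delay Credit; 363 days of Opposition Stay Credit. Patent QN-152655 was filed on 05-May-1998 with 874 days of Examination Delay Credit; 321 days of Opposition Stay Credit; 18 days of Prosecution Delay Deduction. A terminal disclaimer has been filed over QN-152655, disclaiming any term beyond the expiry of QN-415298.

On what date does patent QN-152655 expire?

Natural term of QN-152655:
  Base: filing + 22 years → 5 May 2020.
  Examination Delay Credit: +874 days → 26 September 2022.
  Opposition Stay Credit: +321 days → 13 August 2023.
  Prosecution Delay Deduction: −18 days → 26 July 2023.
Expiry of referenced patent QN-415298:
  Base: filing + 22 years → 4 March 2018.
  Examination Delay Credit: +169 days → 20 August 2018.
  Opposition Stay Credit: +363 days → 18 August 2019.
Terminal disclaimer: QN-152655 expires on the earlier of 26 July 2023 and 18 August 2019.

August 18, 2019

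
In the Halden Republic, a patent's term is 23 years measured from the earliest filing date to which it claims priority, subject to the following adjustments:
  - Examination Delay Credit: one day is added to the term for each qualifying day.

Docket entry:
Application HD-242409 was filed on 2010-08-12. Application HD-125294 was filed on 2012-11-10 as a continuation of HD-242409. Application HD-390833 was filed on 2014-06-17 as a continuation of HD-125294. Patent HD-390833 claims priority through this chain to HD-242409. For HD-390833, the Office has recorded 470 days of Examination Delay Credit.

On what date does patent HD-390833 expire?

2034-11-25

Earliest priority filing: 12 August 2010.
Base term: 12 August 2010 + 23 years → 12 August 2033.
Examination Delay Credit: +470 days → 25 November 2034.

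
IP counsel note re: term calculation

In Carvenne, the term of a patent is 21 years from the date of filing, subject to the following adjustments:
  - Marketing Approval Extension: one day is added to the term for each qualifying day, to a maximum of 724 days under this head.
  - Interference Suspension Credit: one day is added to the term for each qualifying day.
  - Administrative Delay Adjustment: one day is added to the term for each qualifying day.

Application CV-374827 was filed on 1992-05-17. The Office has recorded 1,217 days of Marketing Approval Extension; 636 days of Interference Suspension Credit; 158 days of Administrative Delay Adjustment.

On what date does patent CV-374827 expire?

Base term: filing date + 21 years → 17 May 2013.
Marketing Approval Extension: 1217 days claimed exceeds the 724-day cap, so +724 days → 11 May 2015.
Interference Suspension Credit: +636 days → 5 February 2017.
Administrative Delay Adjustment: +158 days → 13 July 2017.

2017-07-13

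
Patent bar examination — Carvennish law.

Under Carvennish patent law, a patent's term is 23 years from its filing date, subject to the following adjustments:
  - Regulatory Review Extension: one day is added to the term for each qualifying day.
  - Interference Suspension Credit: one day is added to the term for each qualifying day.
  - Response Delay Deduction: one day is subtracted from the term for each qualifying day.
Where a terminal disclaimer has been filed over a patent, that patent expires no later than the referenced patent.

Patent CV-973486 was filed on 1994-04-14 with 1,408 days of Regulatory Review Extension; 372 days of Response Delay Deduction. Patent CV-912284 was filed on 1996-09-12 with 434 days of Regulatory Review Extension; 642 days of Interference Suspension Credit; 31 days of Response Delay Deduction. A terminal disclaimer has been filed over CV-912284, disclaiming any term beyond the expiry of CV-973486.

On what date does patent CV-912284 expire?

Natural term of CV-912284:
  Base: filing + 23 years → 12 September 2019.
  Regulatory Review Extension: +434 days → 19 November 2020.
  Interference Suspension Credit: +642 days → 23 August 2022.
  Response Delay Deduction: −31 days → 23 July 2022.
Expiry of referenced patent CV-973486:
  Base: filing + 23 years → 14 April 2017.
  Regulatory Review Extension: +1408 days → 20 February 2021.
  Response Delay Deduction: −372 days → 14 February 2020.
Terminal disclaimer: CV-912284 expires on the earlier of 23 July 2022 and 14 February 2020.

February 14, 2020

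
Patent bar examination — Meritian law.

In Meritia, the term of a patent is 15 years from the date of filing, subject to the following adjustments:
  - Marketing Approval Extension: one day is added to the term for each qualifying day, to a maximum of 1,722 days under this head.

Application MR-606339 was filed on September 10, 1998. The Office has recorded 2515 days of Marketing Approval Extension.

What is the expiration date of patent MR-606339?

May 29, 2018

Base term: filing date + 15 years → 10 September 2013.
Marketing Approval Extension: 2515 days claimed exceeds the 1722-day cap, so +1722 days → 29 May 2018.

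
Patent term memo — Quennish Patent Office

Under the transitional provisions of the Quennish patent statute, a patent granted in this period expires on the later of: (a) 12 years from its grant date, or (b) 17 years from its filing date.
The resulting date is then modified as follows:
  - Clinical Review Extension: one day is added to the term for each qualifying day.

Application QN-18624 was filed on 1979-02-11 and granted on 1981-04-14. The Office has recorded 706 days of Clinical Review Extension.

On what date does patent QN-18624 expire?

(a) grant + 12 years → 14 April 1993.
(b) filing + 17 years → 11 February 1996.
Later of the two: 11 February 1996.
Clinical Review Extension: +706 days → 17 January 1998.

January 17, 1998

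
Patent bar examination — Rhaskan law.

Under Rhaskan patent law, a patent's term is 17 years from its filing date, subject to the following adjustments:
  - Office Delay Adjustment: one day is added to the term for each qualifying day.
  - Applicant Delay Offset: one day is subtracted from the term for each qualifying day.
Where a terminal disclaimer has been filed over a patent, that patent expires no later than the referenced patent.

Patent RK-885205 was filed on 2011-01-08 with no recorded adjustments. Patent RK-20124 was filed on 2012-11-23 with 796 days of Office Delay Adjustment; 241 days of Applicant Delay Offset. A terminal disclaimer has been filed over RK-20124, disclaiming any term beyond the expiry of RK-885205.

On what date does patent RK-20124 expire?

January 8, 2028

Natural term of RK-20124:
  Base: filing + 17 years → 23 November 2029.
  Office Delay Adjustment: +796 days → 28 January 2032.
  Applicant Delay Offset: −241 days → 1 June 2031.
Expiry of referenced patent RK-885205:
  Base: filing + 17 years → 8 January 2028.
Terminal disclaimer: RK-20124 expires on the earlier of 1 June 2031 and 8 January 2028.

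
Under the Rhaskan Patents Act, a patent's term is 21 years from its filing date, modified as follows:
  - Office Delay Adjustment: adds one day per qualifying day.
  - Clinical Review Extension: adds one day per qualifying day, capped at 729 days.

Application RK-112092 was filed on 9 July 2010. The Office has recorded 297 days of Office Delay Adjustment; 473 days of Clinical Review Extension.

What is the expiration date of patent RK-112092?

Base term: filing date + 21 years → 9 July 2031.
Office Delay Adjustment: +297 days → 1 May 2032.
Clinical Review Extension: 473 days (within the 729-day cap) → +473 days → 17 August 2033.

August 17, 2033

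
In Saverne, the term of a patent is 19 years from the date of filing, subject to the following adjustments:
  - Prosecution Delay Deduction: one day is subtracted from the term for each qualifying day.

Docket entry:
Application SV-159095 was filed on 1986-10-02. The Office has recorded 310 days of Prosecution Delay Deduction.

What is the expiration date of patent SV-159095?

Base term: filing date + 19 years → 2 October 2005.
Prosecution Delay Deduction: −310 days → 26 November 2004.

November 26, 2004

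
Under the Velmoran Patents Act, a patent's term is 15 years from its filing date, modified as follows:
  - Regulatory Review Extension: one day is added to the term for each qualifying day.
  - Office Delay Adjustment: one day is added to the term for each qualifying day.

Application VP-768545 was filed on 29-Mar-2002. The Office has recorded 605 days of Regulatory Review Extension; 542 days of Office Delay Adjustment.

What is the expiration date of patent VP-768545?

2020-05-19

Base term: filing date + 15 years → 29 March 2017.
Regulatory Review Extension: +605 days → 24 November 2018.
Office Delay Adjustment: +542 days → 19 May 2020.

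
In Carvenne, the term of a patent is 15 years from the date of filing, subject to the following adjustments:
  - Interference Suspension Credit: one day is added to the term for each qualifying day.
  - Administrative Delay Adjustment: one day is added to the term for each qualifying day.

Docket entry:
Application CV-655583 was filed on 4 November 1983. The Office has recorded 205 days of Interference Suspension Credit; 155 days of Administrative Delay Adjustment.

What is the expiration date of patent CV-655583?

October 30, 1999

Base term: filing date + 15 years → 4 November 1998.
Interference Suspension Credit: +205 days → 28 May 1999.
Administrative Delay Adjustment: +155 days → 30 October 1999.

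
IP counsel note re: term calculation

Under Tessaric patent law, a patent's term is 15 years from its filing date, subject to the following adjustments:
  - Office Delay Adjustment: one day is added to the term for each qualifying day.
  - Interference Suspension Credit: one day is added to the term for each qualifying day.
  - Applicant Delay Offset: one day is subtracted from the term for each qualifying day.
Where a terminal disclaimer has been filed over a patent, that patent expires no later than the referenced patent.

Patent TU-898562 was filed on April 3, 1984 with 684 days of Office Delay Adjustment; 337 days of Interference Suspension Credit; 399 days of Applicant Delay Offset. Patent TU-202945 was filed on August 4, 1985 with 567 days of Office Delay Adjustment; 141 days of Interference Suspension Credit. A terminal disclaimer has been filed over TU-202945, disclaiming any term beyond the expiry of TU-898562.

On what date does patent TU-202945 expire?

2000-12-15

Natural term of TU-202945:
  Base: filing + 15 years → 4 August 2000.
  Office Delay Adjustment: +567 days → 22 February 2002.
  Interference Suspension Credit: +141 days → 13 July 2002.
Expiry of referenced patent TU-898562:
  Base: filing + 15 years → 3 April 1999.
  Office Delay Adjustment: +684 days → 15 February 2001.
  Interference Suspension Credit: +337 days → 18 January 2002.
  Applicant Delay Offset: −399 days → 15 December 2000.
Terminal disclaimer: TU-202945 expires on the earlier of 13 July 2002 and 15 December 2000.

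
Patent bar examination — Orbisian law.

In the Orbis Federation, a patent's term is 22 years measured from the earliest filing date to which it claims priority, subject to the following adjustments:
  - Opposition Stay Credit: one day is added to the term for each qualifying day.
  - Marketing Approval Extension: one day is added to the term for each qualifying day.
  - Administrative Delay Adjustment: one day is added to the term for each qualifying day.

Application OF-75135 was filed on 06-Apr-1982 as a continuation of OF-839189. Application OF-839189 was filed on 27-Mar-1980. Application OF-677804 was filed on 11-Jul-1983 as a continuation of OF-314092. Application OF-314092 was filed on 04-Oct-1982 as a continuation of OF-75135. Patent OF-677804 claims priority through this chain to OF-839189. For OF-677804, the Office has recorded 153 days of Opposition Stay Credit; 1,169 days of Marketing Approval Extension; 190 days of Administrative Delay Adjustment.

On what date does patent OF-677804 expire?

Earliest priority filing: 27 March 1980.
Base term: 27 March 1980 + 22 years → 27 March 2002.
Opposition Stay Credit: +153 days → 27 August 2002.
Marketing Approval Extension: +1169 days → 8 November 2005.
Administrative Delay Adjustment: +190 days → 17 May 2006.

2006-05-17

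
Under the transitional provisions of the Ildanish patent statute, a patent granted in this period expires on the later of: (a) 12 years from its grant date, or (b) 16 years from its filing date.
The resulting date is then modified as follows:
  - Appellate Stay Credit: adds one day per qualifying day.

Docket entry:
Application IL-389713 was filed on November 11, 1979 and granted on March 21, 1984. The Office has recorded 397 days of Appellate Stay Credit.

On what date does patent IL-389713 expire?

1997-04-22

(a) grant + 12 years → 21 March 1996.
(b) filing + 16 years → 11 November 1995.
Later of the two: 21 March 1996.
Appellate Stay Credit: +397 days → 22 April 1997.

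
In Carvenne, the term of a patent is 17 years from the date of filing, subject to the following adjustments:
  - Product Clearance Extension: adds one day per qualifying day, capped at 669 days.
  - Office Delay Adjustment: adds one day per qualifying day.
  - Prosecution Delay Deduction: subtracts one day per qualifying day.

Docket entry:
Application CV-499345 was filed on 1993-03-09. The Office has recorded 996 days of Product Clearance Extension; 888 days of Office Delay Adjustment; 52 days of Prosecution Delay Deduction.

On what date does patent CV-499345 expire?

Base term: filing date + 17 years → 9 March 2010.
Product Clearance Extension: 996 days claimed exceeds the 669-day cap, so +669 days → 7 January 2012.
Office Delay Adjustment: +888 days → 13 June 2014.
Prosecution Delay Deduction: −52 days → 22 April 2014.

April 22, 2014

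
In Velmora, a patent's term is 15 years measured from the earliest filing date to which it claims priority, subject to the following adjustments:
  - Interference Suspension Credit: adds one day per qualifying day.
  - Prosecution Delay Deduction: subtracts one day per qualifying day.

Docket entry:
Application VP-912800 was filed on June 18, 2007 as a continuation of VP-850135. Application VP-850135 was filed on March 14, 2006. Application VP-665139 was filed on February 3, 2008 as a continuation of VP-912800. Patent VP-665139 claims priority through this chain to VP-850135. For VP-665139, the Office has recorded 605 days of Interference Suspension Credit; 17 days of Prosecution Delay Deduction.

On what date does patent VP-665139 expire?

2022-10-23

Earliest priority filing: 14 March 2006.
Base term: 14 March 2006 + 15 years → 14 March 2021.
Interference Suspension Credit: +605 days → 9 November 2022.
Prosecution Delay Deduction: −17 days → 23 October 2022.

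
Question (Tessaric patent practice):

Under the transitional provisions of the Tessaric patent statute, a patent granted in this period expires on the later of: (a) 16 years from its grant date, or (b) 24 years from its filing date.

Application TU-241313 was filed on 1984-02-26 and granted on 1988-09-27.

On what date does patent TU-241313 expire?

(a) grant + 16 years → 27 September 2004.
(b) filing + 24 years → 26 February 2008.
Later of the two: 26 February 2008.

February 26, 2008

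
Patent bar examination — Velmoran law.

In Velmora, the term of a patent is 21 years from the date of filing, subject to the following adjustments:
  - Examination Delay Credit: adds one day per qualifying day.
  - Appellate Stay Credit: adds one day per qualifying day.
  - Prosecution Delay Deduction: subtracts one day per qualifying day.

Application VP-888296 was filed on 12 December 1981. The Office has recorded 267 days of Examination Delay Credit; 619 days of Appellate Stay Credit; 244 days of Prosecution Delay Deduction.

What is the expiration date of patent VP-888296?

Base term: filing date + 21 years → 12 December 2002.
Examination Delay Credit: +267 days → 5 September 2003.
Appellate Stay Credit: +619 days → 16 May 2005.
Prosecution Delay Deduction: −244 days → 14 September 2004.

2004-09-14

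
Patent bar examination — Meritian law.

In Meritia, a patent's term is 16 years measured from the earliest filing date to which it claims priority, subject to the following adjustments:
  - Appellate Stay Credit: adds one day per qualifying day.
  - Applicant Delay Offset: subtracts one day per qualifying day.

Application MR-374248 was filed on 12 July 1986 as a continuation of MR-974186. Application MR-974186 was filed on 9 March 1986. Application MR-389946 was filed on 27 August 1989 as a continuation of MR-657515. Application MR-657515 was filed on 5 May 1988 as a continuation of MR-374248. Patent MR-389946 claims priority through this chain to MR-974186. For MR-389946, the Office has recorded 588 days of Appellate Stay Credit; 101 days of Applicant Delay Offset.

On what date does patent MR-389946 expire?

Earliest priority filing: 9 March 1986.
Base term: 9 March 1986 + 16 years → 9 March 2002.
Appellate Stay Credit: +588 days → 18 October 2003.
Applicant Delay Offset: −101 days → 9 July 2003.

July 9, 2003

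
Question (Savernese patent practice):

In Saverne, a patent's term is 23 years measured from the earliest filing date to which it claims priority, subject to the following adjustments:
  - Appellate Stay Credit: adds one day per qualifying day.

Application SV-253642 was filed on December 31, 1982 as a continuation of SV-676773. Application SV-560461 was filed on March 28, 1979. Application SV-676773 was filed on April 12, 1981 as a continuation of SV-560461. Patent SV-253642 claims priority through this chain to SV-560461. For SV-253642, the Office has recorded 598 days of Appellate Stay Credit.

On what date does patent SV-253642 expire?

2003-11-16

Earliest priority filing: 28 March 1979.
Base term: 28 March 1979 + 23 years → 28 March 2002.
Appellate Stay Credit: +598 days → 16 November 2003.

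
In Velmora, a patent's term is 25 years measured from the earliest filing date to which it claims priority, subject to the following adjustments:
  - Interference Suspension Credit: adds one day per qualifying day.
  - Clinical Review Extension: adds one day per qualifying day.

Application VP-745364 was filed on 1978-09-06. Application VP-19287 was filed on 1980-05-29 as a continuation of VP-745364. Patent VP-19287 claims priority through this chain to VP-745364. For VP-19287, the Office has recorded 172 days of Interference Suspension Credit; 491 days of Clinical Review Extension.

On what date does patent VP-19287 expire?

Earliest priority filing: 6 September 1978.
Base term: 6 September 1978 + 25 years → 6 September 2003.
Interference Suspension Credit: +172 days → 25 February 2004.
Clinical Review Extension: +491 days → 30 June 2005.

2005-06-30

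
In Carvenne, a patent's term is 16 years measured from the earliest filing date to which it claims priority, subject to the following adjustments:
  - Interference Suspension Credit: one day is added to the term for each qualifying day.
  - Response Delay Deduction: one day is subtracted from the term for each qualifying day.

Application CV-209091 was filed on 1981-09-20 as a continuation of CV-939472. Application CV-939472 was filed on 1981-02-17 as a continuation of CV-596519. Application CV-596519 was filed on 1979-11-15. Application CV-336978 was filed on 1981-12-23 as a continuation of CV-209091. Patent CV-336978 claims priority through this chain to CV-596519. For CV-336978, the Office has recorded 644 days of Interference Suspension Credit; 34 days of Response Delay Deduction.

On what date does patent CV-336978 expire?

Earliest priority filing: 15 November 1979.
Base term: 15 November 1979 + 16 years → 15 November 1995.
Interference Suspension Credit: +644 days → 20 August 1997.
Response Delay Deduction: −34 days → 17 July 1997.

1997-07-17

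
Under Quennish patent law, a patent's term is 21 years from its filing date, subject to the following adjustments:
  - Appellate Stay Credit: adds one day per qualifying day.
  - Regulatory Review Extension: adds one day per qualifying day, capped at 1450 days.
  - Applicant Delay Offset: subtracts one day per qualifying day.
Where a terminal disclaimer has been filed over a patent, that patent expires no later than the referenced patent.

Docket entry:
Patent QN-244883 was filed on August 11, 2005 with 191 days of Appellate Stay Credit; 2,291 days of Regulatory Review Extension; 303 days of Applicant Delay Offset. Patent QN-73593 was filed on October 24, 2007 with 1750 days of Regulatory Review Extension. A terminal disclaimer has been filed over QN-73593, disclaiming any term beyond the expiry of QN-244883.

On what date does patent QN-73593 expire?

Natural term of QN-73593:
  Base: filing + 21 years → 24 October 2028.
  Regulatory Review Extension: 1750 days claimed exceeds the 1450-day cap, so +1450 days → 13 October 2032.
Expiry of referenced patent QN-244883:
  Base: filing + 21 years → 11 August 2026.
  Appellate Stay Credit: +191 days → 18 February 2027.
  Regulatory Review Extension: 2291 days claimed exceeds the 1450-day cap, so +1450 days → 7 February 2031.
  Applicant Delay Offset: −303 days → 10 April 2030.
Terminal disclaimer: QN-73593 expires on the earlier of 13 October 2032 and 10 April 2030.

2030-04-10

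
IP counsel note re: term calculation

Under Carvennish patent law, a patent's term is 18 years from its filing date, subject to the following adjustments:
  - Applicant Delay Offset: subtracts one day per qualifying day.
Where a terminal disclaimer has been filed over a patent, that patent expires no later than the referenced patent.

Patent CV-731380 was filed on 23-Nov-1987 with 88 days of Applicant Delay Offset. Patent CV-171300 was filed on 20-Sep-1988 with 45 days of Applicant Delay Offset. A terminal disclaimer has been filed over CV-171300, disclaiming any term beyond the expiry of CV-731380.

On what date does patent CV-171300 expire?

Natural term of CV-171300:
  Base: filing + 18 years → 20 September 2006.
  Applicant Delay Offset: −45 days → 6 August 2006.
Expiry of referenced patent CV-731380:
  Base: filing + 18 years → 23 November 2005.
  Applicant Delay Offset: −88 days → 27 August 2005.
Terminal disclaimer: CV-171300 expires on the earlier of 6 August 2006 and 27 August 2005.

2005-08-27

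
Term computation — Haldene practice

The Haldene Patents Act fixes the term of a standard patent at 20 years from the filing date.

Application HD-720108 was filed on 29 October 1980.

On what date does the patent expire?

Filing date + 20 years → 29 October 2000.

2000-10-29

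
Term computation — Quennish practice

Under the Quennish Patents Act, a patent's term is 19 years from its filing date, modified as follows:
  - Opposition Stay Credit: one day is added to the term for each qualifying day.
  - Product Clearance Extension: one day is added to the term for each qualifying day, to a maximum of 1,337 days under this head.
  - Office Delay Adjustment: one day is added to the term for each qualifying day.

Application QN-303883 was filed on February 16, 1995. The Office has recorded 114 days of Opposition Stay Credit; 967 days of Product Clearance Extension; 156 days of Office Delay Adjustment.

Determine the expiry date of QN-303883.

Base term: filing date + 19 years → 16 February 2014.
Opposition Stay Credit: +114 days → 10 June 2014.
Product Clearance Extension: 967 days (within the 1337-day cap) → +967 days → 1 February 2017.
Office Delay Adjustment: +156 days → 7 July 2017.

2017-07-07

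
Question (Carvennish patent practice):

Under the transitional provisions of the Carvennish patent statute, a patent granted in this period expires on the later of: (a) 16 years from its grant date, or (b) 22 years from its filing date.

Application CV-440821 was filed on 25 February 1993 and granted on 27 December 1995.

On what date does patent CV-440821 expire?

(a) grant + 16 years → 27 December 2011.
(b) filing + 22 years → 25 February 2015.
Later of the two: 25 February 2015.

2015-02-25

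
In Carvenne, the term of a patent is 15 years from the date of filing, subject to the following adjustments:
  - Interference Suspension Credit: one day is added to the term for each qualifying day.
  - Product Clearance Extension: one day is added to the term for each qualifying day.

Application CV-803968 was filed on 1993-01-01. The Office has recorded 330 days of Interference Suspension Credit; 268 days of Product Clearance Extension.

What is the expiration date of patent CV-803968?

2009-08-21

Base term: filing date + 15 years → 1 January 2008.
Interference Suspension Credit: +330 days → 26 November 2008.
Product Clearance Extension: +268 days → 21 August 2009.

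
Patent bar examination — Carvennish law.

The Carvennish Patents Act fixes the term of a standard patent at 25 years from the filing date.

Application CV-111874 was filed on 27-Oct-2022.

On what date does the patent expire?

Filing date + 25 years → 27 October 2047.

October 27, 2047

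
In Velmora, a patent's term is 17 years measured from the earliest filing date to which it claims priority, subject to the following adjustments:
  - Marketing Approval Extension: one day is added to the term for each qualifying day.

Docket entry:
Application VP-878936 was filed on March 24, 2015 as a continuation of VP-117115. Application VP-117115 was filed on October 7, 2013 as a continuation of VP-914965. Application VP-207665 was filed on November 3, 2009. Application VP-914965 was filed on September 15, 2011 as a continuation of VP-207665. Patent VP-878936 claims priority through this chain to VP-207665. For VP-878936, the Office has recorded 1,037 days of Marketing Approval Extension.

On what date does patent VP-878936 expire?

Earliest priority filing: 3 November 2009.
Base term: 3 November 2009 + 17 years → 3 November 2026.
Marketing Approval Extension: +1037 days → 5 September 2029.

2029-09-05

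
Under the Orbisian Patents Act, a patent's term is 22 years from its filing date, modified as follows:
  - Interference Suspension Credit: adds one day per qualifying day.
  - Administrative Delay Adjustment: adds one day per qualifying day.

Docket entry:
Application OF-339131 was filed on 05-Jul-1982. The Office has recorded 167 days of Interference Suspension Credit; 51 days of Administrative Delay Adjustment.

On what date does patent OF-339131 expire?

Base term: filing date + 22 years → 5 July 2004.
Interference Suspension Credit: +167 days → 19 December 2004.
Administrative Delay Adjustment: +51 days → 8 February 2005.

2005-02-08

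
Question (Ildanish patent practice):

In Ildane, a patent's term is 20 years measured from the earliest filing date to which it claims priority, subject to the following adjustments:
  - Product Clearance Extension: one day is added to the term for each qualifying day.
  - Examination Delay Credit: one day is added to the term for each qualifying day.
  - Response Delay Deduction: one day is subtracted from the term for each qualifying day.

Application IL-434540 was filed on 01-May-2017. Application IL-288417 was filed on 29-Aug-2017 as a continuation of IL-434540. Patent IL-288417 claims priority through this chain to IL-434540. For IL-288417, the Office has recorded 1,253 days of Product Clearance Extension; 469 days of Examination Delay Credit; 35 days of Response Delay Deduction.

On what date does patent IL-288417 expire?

2041-12-13

Earliest priority filing: 1 May 2017.
Base term: 1 May 2017 + 20 years → 1 May 2037.
Product Clearance Extension: +1253 days → 5 October 2040.
Examination Delay Credit: +469 days → 17 January 2042.
Response Delay Deduction: −35 days → 13 December 2041.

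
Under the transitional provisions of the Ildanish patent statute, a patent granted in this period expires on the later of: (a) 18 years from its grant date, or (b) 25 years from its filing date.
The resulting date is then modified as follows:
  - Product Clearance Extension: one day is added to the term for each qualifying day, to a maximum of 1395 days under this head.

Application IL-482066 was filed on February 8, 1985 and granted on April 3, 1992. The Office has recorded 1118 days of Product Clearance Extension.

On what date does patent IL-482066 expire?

2013-04-25

(a) grant + 18 years → 3 April 2010.
(b) filing + 25 years → 8 February 2010.
Later of the two: 3 April 2010.
Product Clearance Extension: 1118 days (within the 1395-day cap) → +1118 days → 25 April 2013.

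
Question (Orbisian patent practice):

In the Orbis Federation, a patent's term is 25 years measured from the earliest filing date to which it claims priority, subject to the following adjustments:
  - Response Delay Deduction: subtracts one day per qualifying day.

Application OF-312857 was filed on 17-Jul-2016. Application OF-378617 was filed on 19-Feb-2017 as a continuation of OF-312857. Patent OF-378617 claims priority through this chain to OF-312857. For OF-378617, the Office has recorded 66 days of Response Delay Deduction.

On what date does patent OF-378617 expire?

2041-05-12

Earliest priority filing: 17 July 2016.
Base term: 17 July 2016 + 25 years → 17 July 2041.
Response Delay Deduction: −66 days → 12 May 2041.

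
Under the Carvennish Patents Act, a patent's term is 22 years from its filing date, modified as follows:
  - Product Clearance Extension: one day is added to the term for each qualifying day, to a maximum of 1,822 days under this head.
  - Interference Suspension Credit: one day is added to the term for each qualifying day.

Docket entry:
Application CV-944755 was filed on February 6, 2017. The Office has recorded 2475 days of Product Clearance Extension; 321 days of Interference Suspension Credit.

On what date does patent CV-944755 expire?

2044-12-19

Base term: filing date + 22 years → 6 February 2039.
Product Clearance Extension: 2475 days claimed exceeds the 1822-day cap, so +1822 days → 2 February 2044.
Interference Suspension Credit: +321 days → 19 December 2044.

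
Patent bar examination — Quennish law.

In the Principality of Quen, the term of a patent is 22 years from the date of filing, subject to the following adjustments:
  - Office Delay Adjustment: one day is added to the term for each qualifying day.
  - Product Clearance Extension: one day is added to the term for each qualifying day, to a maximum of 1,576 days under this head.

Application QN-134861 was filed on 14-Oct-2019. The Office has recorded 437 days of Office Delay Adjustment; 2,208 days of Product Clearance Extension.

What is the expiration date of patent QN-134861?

Base term: filing date + 22 years → 14 October 2041.
Office Delay Adjustment: +437 days → 25 December 2042.
Product Clearance Extension: 2208 days claimed exceeds the 1576-day cap, so +1576 days → 19 April 2047.

2047-04-19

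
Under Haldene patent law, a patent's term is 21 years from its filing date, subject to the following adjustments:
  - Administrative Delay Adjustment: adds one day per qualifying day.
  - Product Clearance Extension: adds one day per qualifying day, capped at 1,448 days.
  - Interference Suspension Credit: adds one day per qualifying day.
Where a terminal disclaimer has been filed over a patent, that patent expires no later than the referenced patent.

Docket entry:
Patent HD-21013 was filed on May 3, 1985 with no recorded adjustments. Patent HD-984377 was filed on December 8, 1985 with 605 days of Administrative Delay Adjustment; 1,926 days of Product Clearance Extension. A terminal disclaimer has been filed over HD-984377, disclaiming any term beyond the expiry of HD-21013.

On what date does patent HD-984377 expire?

Natural term of HD-984377:
  Base: filing + 21 years → 8 December 2006.
  Administrative Delay Adjustment: +605 days → 4 August 2008.
  Product Clearance Extension: 1926 days claimed exceeds the 1448-day cap, so +1448 days → 22 July 2012.
Expiry of referenced patent HD-21013:
  Base: filing + 21 years → 3 May 2006.
Terminal disclaimer: HD-984377 expires on the earlier of 22 July 2012 and 3 May 2006.

May 3, 2006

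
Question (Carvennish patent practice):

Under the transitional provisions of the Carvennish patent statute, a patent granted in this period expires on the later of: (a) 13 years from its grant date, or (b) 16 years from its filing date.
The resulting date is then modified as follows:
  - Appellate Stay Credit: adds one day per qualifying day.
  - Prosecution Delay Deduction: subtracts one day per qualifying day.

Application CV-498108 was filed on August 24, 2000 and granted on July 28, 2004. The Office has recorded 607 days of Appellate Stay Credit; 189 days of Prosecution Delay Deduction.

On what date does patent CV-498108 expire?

2018-09-19

(a) grant + 13 years → 28 July 2017.
(b) filing + 16 years → 24 August 2016.
Later of the two: 28 July 2017.
Appellate Stay Credit: +607 days → 27 March 2019.
Prosecution Delay Deduction: −189 days → 19 September 2018.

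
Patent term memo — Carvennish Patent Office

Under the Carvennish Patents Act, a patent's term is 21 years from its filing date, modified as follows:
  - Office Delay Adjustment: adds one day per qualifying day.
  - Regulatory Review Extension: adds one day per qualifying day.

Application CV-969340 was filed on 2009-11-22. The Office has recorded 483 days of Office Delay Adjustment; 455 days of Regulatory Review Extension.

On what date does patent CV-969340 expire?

Base term: filing date + 21 years → 22 November 2030.
Office Delay Adjustment: +483 days → 19 March 2032.
Regulatory Review Extension: +455 days → 17 June 2033.

2033-06-17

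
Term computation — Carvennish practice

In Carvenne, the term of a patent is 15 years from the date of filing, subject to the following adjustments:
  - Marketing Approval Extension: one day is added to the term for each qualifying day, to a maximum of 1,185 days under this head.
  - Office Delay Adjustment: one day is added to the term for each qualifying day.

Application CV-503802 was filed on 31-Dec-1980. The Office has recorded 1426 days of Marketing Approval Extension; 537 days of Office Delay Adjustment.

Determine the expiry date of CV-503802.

September 17, 2000

Base term: filing date + 15 years → 31 December 1995.
Marketing Approval Extension: 1426 days claimed exceeds the 1185-day cap, so +1185 days → 30 March 1999.
Office Delay Adjustment: +537 days → 17 September 2000.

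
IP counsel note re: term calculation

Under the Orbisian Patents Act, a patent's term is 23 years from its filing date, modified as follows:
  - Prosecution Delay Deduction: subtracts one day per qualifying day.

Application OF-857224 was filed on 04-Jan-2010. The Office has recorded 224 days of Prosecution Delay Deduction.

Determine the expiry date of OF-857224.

2032-05-25

Base term: filing date + 23 years → 4 January 2033.
Prosecution Delay Deduction: −224 days → 25 May 2032.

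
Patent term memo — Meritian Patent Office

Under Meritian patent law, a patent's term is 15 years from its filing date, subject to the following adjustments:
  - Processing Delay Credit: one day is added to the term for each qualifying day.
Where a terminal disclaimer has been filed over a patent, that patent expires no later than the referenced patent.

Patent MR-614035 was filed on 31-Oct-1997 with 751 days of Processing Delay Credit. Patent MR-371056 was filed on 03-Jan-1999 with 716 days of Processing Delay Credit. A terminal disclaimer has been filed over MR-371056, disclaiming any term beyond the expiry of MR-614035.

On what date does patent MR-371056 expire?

Natural term of MR-371056:
  Base: filing + 15 years → 3 January 2014.
  Processing Delay Credit: +716 days → 20 December 2015.
Expiry of referenced patent MR-614035:
  Base: filing + 15 years → 31 October 2012.
  Processing Delay Credit: +751 days → 21 November 2014.
Terminal disclaimer: MR-371056 expires on the earlier of 20 December 2015 and 21 November 2014.

2014-11-21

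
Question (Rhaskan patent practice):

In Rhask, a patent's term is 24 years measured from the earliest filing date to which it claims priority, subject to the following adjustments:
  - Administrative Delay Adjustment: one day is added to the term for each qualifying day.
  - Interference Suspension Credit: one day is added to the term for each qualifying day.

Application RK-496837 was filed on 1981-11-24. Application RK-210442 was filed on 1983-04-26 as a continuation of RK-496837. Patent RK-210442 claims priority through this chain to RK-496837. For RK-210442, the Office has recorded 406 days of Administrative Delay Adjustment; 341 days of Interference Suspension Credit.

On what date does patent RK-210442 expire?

December 11, 2007

Earliest priority filing: 24 November 1981.
Base term: 24 November 1981 + 24 years → 24 November 2005.
Administrative Delay Adjustment: +406 days → 4 January 2007.
Interference Suspension Credit: +341 days → 11 December 2007.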